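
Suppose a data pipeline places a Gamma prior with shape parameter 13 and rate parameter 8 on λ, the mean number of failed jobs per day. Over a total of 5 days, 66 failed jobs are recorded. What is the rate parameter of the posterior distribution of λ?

13

Total count 66 over total exposure 5 days.
Posterior: α' = 13 + 66 = 79, β' = 8 + 5 = 13.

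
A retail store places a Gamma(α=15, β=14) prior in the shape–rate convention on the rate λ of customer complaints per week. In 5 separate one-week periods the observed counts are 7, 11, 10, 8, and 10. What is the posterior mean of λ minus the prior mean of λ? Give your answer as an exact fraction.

Total count: 7 + 11 + 10 + 8 + 10 = 46.
Total exposure: 5 weeks.
The Gamma prior is conjugate for the Poisson rate, so λ | data ~ Gamma(15+46, 14+5) = Gamma(61, 19).
Posterior mean = 61/19 = 61/19; prior mean = 15/14 = 15/14. Difference = 61/19 − 15/14 = 569/266.

569/266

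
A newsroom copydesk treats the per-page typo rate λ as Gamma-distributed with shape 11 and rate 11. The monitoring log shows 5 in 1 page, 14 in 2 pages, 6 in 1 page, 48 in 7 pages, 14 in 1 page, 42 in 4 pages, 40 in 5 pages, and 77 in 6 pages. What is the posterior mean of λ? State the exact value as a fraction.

257/38

Total count: 5 + 14 + 6 + 48 + 14 + 42 + 40 + 77 = 246.
Total exposure: 1 + 2 + 1 + 7 + 1 + 4 + 5 + 6 = 27 pages.
Conjugate update: add total count to the shape and total exposure to the rate, giving Gamma(257, 38).
Posterior mean = α'/β' = 257/38.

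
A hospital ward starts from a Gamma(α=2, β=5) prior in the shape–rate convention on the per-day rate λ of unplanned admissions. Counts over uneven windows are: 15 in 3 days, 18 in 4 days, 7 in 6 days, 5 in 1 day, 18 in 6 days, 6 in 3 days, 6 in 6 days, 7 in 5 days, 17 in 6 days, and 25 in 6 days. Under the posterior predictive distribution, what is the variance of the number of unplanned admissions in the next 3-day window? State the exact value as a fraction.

Total count: 15 + 18 + 7 + 5 + 18 + 6 + 6 + 7 + 17 + 25 = 124.
Total exposure: 3 + 4 + 6 + 1 + 6 + 3 + 6 + 5 + 6 + 6 = 46 days.
By Gamma–Poisson conjugacy, the posterior is Gamma(α + Σx, β + Σt) = Gamma(2 + 124, 5 + 46) = Gamma(126, 51).
The posterior predictive for a window of length T is Negative Binomial with variance T·α'·(β'+T)/β'² = 3·126·54/2601 = 2268/289.

2268/289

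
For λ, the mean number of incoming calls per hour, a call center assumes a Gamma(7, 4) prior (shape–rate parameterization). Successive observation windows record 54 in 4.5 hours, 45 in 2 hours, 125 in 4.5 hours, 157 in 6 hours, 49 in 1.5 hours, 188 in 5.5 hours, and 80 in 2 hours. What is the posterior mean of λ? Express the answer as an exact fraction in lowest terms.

47/2

Total count: 54 + 45 + 125 + 157 + 49 + 188 + 80 = 698.
Total exposure: 4.5 + 2 + 4.5 + 6 + 1.5 + 5.5 + 2 = 26 hours.
The Gamma prior is conjugate for the Poisson rate, so λ | data ~ Gamma(7+698, 4+26) = Gamma(705, 30).
Posterior mean = α'/β' = 705/30 = 47/2.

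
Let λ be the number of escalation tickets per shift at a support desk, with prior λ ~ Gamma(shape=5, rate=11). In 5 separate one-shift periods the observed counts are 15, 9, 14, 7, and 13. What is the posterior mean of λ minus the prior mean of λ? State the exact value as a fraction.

613/176

Total count: 15 + 9 + 14 + 7 + 13 = 58.
Total exposure: 5 shifts.
The Gamma prior is conjugate for the Poisson rate, so λ | data ~ Gamma(5+58, 11+5) = Gamma(63, 16).
Posterior mean = 63/16 = 63/16; prior mean = 5/11 = 5/11. Difference = 63/16 − 5/11 = 613/176.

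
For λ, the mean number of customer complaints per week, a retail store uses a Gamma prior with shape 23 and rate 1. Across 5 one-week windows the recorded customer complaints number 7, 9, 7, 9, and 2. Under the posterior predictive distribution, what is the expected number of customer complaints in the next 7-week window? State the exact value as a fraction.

Total count: 7 + 9 + 7 + 9 + 2 = 34.
Total exposure: 5 weeks.
The Gamma prior is conjugate for the Poisson rate, so λ | data ~ Gamma(23+34, 1+5) = Gamma(57, 6).
Predictive mean over a 7-week window = T·E[λ|data] = 7·57/6 = 133/2.

133/2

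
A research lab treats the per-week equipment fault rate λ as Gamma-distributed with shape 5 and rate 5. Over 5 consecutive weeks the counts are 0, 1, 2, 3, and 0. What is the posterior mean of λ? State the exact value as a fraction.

11/10

Total count: 0 + 1 + 2 + 3 + 0 = 6.
Total exposure: 5 weeks.
Gamma(α, β) with Poisson data over total exposure Σt gives posterior Gamma(α+Σx, β+Σt) = Gamma(11, 10).
Posterior mean = α'/β' = 11/10.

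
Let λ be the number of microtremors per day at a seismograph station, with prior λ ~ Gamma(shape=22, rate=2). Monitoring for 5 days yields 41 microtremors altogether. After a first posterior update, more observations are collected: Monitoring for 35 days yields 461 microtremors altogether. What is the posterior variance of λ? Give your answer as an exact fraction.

Total count 41 over total exposure 5 days.
After the first batch: Gamma(22 + 41, 2 + 5) = Gamma(63, 7).
Total count 461 over total exposure 35 days.
After the second batch: Gamma(63 + 461, 7 + 35) = Gamma(524, 42).
Posterior variance = α'/β'² = 524/1764 = 131/441.

131/441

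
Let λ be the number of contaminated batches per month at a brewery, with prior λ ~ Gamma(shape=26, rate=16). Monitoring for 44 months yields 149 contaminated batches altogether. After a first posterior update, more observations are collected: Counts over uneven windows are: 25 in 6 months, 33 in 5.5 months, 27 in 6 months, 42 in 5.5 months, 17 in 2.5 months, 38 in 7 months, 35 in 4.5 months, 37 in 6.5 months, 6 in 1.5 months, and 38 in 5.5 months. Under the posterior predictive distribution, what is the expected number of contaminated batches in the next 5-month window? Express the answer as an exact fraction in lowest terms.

4730/221

Total count 149 over total exposure 44 months.
After the first batch: Gamma(26 + 149, 16 + 44) = Gamma(175, 60).
Total count: 25 + 33 + 27 + 42 + 17 + 38 + 35 + 37 + 6 + 38 = 298.
Total exposure: 6 + 5.5 + 6 + 5.5 + 2.5 + 7 + 4.5 + 6.5 + 1.5 + 5.5 = 50.5 months.
After the second batch: Gamma(175 + 298, 60 + 50.5) = Gamma(473, 221/2).
Predictive mean over a 5-month window = T·E[λ|data] = 5·473/(221/2) = 4730/221.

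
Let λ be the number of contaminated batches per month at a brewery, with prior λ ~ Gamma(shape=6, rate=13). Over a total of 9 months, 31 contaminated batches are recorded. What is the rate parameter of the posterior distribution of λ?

Total count 31 over total exposure 9 months.
The Gamma prior is conjugate for the Poisson rate, so λ | data ~ Gamma(6+31, 13+9) = Gamma(37, 22).

22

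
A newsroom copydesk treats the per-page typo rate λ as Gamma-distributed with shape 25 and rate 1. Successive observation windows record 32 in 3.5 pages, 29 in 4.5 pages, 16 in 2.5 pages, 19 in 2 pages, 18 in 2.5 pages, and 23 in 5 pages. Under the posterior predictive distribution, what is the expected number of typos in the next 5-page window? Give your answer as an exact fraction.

Total count: 32 + 29 + 16 + 19 + 18 + 23 = 137.
Total exposure: 3.5 + 4.5 + 2.5 + 2 + 2.5 + 5 = 20 pages.
By Gamma–Poisson conjugacy, the posterior is Gamma(α + Σx, β + Σt) = Gamma(25 + 137, 1 + 20) = Gamma(162, 21).
Predictive mean over a 5-page window = T·E[λ|data] = 5·162/21 = 270/7.

270/7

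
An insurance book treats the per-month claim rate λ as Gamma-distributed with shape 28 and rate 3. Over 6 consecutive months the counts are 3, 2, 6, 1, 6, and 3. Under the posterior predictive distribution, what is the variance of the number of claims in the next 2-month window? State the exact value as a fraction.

1078/81

Total count: 3 + 2 + 6 + 1 + 6 + 3 = 21.
Total exposure: 6 months.
The Gamma prior is conjugate for the Poisson rate, so λ | data ~ Gamma(28+21, 3+6) = Gamma(49, 9).
The posterior predictive for a window of length T is Negative Binomial with variance T·α'·(β'+T)/β'² = 2·49·11/81 = 1078/81.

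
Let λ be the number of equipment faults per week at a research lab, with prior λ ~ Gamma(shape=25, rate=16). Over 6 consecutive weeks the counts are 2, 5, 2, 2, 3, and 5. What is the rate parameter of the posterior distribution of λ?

22

Total count: 2 + 5 + 2 + 2 + 3 + 5 = 19.
Total exposure: 6 weeks.
Posterior: α' = 25 + 19 = 44, β' = 16 + 6 = 22.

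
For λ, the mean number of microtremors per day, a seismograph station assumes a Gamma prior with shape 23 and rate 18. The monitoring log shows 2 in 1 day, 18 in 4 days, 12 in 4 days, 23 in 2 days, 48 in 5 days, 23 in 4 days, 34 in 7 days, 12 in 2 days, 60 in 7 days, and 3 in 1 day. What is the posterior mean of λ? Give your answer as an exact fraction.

Total count: 2 + 18 + 12 + 23 + 48 + 23 + 34 + 12 + 60 + 3 = 235.
Total exposure: 1 + 4 + 4 + 2 + 5 + 4 + 7 + 2 + 7 + 1 = 37 days.
Conjugate update: add total count to the shape and total exposure to the rate, giving Gamma(258, 55).
Posterior mean = α'/β' = 258/55.

258/55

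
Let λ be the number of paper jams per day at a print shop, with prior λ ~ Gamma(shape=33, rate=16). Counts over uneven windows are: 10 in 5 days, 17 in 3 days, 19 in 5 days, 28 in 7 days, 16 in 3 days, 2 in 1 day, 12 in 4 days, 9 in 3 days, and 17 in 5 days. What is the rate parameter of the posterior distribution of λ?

52

Total count: 10 + 17 + 19 + 28 + 16 + 2 + 12 + 9 + 17 = 130.
Total exposure: 5 + 3 + 5 + 7 + 3 + 1 + 4 + 3 + 5 = 36 days.
Posterior: α' = 33 + 130 = 163, β' = 16 + 36 = 52.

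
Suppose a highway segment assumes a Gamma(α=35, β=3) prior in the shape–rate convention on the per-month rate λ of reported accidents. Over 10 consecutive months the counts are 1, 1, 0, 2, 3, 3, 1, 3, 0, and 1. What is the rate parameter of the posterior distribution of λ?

13

Total count: 1 + 1 + 0 + 2 + 3 + 3 + 1 + 3 + 0 + 1 = 15.
Total exposure: 10 months.
Conjugate update: add total count to the shape and total exposure to the rate, giving Gamma(50, 13).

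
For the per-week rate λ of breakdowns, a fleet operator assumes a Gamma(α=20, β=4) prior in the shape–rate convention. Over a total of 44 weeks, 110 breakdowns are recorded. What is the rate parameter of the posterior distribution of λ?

Total count 110 over total exposure 44 weeks.
Conjugate update: add total count to the shape and total exposure to the rate, giving Gamma(130, 48).

48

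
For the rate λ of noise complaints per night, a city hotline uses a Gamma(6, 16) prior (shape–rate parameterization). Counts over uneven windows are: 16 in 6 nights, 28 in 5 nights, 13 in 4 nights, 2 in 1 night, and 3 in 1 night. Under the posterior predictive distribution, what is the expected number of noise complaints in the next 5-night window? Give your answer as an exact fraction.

340/33

Total count: 16 + 28 + 13 + 2 + 3 = 62.
Total exposure: 6 + 5 + 4 + 1 + 1 = 17 nights.
Posterior: α' = 6 + 62 = 68, β' = 16 + 17 = 33.
Predictive mean over a 5-night window = T·E[λ|data] = 5·68/33 = 340/33.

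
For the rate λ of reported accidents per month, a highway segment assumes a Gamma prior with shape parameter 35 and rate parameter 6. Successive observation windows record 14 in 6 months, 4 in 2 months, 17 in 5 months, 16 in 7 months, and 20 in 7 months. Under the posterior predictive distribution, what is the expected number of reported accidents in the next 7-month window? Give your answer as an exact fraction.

Total count: 14 + 4 + 17 + 16 + 20 = 71.
Total exposure: 6 + 2 + 5 + 7 + 7 = 27 months.
Gamma(α, β) with Poisson data over total exposure Σt gives posterior Gamma(α+Σx, β+Σt) = Gamma(106, 33).
Predictive mean over a 7-month window = T·E[λ|data] = 7·106/33 = 742/33.

742/33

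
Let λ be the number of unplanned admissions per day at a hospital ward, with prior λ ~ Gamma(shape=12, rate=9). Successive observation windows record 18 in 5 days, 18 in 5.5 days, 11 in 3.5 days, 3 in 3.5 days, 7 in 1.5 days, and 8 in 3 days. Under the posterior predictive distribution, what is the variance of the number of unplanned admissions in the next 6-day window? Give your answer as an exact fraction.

Total count: 18 + 18 + 11 + 3 + 7 + 8 = 65.
Total exposure: 5 + 5.5 + 3.5 + 3.5 + 1.5 + 3 = 22 days.
The Gamma prior is conjugate for the Poisson rate, so λ | data ~ Gamma(12+65, 9+22) = Gamma(77, 31).
The posterior predictive for a window of length T is Negative Binomial with variance T·α'·(β'+T)/β'² = 6·77·37/961 = 17094/961.

17094/961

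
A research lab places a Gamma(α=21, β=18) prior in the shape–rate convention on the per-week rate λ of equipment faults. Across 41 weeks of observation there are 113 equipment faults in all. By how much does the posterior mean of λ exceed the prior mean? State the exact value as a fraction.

391/354

Total count 113 over total exposure 41 weeks.
Posterior: α' = 21 + 113 = 134, β' = 18 + 41 = 59.
Posterior mean = 134/59 = 134/59; prior mean = 21/18 = 7/6. Difference = 134/59 − 7/6 = 391/354.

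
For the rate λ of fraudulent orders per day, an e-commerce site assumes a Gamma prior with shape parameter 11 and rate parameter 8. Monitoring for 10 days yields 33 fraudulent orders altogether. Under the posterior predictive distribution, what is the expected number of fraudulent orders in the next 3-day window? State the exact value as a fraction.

22/3

Total count 33 over total exposure 10 days.
Conjugate update: add total count to the shape and total exposure to the rate, giving Gamma(44, 18).
Predictive mean over a 3-day window = T·E[λ|data] = 3·44/18 = 22/3.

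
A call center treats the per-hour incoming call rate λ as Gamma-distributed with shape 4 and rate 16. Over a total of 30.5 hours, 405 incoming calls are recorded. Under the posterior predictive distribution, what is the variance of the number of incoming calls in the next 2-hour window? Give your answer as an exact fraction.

158692/8649

Total count 405 over total exposure 30.5 hours.
Posterior: α' = 4 + 405 = 409, β' = 16 + 30.5 = 93/2.
The posterior predictive for a window of length T is Negative Binomial with variance T·α'·(β'+T)/β'² = 2·409·(97/2)/(8649/4) = 158692/8649.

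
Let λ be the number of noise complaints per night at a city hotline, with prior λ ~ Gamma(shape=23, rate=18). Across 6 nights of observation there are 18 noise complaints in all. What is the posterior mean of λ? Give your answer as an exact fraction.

Total count 18 over total exposure 6 nights.
Posterior: α' = 23 + 18 = 41, β' = 18 + 6 = 24.
Posterior mean = α'/β' = 41/24.

41/24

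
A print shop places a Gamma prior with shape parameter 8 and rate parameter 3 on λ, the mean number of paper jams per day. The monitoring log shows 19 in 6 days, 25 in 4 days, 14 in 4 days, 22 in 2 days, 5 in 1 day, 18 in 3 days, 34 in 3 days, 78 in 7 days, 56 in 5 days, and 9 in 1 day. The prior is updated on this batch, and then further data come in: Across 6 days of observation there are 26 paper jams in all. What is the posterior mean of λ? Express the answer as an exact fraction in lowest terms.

Total count: 19 + 25 + 14 + 22 + 5 + 18 + 34 + 78 + 56 + 9 = 280.
Total exposure: 6 + 4 + 4 + 2 + 1 + 3 + 3 + 7 + 5 + 1 = 36 days.
After the first batch: Gamma(8 + 280, 3 + 36) = Gamma(288, 39).
Total count 26 over total exposure 6 days.
After the second batch: Gamma(288 + 26, 39 + 6) = Gamma(314, 45).
Posterior mean = α'/β' = 314/45.

314/45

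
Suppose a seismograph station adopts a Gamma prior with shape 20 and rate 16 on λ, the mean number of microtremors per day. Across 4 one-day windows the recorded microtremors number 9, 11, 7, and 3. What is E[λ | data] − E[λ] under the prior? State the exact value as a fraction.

Total count: 9 + 11 + 7 + 3 = 30.
Total exposure: 4 days.
Conjugate update: add total count to the shape and total exposure to the rate, giving Gamma(50, 20).
Posterior mean = 50/20 = 5/2; prior mean = 20/16 = 5/4. Difference = 5/2 − 5/4 = 5/4.

5/4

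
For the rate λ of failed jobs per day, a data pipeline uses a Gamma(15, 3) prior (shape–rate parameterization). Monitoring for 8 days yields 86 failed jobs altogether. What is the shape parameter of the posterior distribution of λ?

101

Total count 86 over total exposure 8 days.
By Gamma–Poisson conjugacy, the posterior is Gamma(α + Σx, β + Σt) = Gamma(15 + 86, 3 + 8) = Gamma(101, 11).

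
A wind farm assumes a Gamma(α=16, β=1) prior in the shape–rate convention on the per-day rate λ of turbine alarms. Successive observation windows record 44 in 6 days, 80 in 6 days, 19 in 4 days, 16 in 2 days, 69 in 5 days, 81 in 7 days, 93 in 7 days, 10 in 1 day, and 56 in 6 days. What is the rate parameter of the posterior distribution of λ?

Total count: 44 + 80 + 19 + 16 + 69 + 81 + 93 + 10 + 56 = 468.
Total exposure: 6 + 6 + 4 + 2 + 5 + 7 + 7 + 1 + 6 = 44 days.
The Gamma prior is conjugate for the Poisson rate, so λ | data ~ Gamma(16+468, 1+44) = Gamma(484, 45).

45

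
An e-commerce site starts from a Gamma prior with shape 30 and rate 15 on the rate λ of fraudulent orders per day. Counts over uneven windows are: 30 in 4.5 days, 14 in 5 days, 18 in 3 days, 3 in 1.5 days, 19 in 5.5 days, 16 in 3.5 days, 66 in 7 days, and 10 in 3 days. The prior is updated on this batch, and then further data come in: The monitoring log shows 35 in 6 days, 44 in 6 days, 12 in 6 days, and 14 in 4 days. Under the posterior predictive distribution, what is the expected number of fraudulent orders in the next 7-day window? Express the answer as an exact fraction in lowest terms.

Total count: 30 + 14 + 18 + 3 + 19 + 16 + 66 + 10 = 176.
Total exposure: 4.5 + 5 + 3 + 1.5 + 5.5 + 3.5 + 7 + 3 = 33 days.
After the first batch: Gamma(30 + 176, 15 + 33) = Gamma(206, 48).
Total count: 35 + 44 + 12 + 14 = 105.
Total exposure: 6 + 6 + 6 + 4 = 22 days.
After the second batch: Gamma(206 + 105, 48 + 22) = Gamma(311, 70).
Predictive mean over a 7-day window = T·E[λ|data] = 7·311/70 = 311/10.

311/10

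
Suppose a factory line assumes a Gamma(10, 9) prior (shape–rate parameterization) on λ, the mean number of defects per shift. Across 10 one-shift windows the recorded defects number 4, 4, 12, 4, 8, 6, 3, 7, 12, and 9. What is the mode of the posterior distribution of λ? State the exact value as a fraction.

Total count: 4 + 4 + 12 + 4 + 8 + 6 + 3 + 7 + 12 + 9 = 69.
Total exposure: 10 shifts.
Conjugate update: add total count to the shape and total exposure to the rate, giving Gamma(79, 19).
Posterior mode = (α'−1)/β' = 78/19.

78/19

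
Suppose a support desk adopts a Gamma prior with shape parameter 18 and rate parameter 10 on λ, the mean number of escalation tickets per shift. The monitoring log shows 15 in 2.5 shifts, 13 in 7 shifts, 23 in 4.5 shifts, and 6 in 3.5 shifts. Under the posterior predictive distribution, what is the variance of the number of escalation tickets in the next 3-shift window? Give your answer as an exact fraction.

1098/121

Total count: 15 + 13 + 23 + 6 = 57.
Total exposure: 2.5 + 7 + 4.5 + 3.5 = 17.5 shifts.
Posterior: α' = 18 + 57 = 75, β' = 10 + 17.5 = 55/2.
The posterior predictive for a window of length T is Negative Binomial with variance T·α'·(β'+T)/β'² = 3·75·(61/2)/(3025/4) = 1098/121.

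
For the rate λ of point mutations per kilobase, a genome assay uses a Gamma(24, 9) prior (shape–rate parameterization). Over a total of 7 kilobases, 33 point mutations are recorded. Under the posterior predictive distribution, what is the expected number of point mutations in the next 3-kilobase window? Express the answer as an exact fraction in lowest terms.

171/16

Total count 33 over total exposure 7 kilobases.
Conjugate update: add total count to the shape and total exposure to the rate, giving Gamma(57, 16).
Predictive mean over a 3-kilobase window = T·E[λ|data] = 3·57/16 = 171/16.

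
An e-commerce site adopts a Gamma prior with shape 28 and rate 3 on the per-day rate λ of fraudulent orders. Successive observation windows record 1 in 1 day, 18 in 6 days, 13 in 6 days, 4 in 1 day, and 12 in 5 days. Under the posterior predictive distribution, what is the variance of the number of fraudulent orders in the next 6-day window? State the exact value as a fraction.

Total count: 1 + 18 + 13 + 4 + 12 = 48.
Total exposure: 1 + 6 + 6 + 1 + 5 = 19 days.
Posterior: α' = 28 + 48 = 76, β' = 3 + 19 = 22.
The posterior predictive for a window of length T is Negative Binomial with variance T·α'·(β'+T)/β'² = 6·76·28/484 = 3192/121.

3192/121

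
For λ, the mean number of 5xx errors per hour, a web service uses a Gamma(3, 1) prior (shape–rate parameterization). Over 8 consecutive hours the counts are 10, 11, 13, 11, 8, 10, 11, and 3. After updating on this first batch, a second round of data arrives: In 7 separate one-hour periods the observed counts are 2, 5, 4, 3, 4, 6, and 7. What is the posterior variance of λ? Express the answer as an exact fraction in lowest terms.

Total count: 10 + 11 + 13 + 11 + 8 + 10 + 11 + 3 = 77.
Total exposure: 8 hours.
After the first batch: Gamma(3 + 77, 1 + 8) = Gamma(80, 9).
Total count: 2 + 5 + 4 + 3 + 4 + 6 + 7 = 31.
Total exposure: 7 hours.
After the second batch: Gamma(80 + 31, 9 + 7) = Gamma(111, 16).
Posterior variance = α'/β'² = 111/256.

111/256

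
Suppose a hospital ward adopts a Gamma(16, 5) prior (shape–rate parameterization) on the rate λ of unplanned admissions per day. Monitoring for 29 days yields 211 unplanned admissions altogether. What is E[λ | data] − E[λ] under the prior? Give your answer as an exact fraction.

Total count 211 over total exposure 29 days.
Conjugate update: add total count to the shape and total exposure to the rate, giving Gamma(227, 34).
Posterior mean = 227/34 = 227/34; prior mean = 16/5 = 16/5. Difference = 227/34 − 16/5 = 591/170.

591/170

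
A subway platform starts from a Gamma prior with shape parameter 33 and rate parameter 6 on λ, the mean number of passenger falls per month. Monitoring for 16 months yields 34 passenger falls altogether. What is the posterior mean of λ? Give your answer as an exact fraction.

67/22

Total count 34 over total exposure 16 months.
Conjugate update: add total count to the shape and total exposure to the rate, giving Gamma(67, 22).
Posterior mean = α'/β' = 67/22.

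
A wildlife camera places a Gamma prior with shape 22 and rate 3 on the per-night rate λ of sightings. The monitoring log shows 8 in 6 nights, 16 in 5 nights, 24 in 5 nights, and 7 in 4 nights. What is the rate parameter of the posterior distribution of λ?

23

Total count: 8 + 16 + 24 + 7 = 55.
Total exposure: 6 + 5 + 5 + 4 = 20 nights.
Conjugate update: add total count to the shape and total exposure to the rate, giving Gamma(77, 23).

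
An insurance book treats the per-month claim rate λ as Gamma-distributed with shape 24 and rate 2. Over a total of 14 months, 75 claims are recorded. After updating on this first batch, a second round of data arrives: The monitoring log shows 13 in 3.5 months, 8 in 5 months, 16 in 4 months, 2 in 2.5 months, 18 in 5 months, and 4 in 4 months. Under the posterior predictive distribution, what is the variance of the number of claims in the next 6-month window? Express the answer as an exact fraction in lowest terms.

138/5

Total count 75 over total exposure 14 months.
After the first batch: Gamma(24 + 75, 2 + 14) = Gamma(99, 16).
Total count: 13 + 8 + 16 + 2 + 18 + 4 = 61.
Total exposure: 3.5 + 5 + 4 + 2.5 + 5 + 4 = 24 months.
After the second batch: Gamma(99 + 61, 16 + 24) = Gamma(160, 40).
The posterior predictive for a window of length T is Negative Binomial with variance T·α'·(β'+T)/β'² = 6·160·46/1600 = 138/5.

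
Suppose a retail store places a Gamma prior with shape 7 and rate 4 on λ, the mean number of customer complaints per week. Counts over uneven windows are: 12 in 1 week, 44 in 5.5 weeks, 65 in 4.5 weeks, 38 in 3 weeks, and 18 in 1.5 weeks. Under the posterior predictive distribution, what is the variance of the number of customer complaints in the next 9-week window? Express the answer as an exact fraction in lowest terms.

20976/169

Total count: 12 + 44 + 65 + 38 + 18 = 177.
Total exposure: 1 + 5.5 + 4.5 + 3 + 1.5 = 15.5 weeks.
The Gamma prior is conjugate for the Poisson rate, so λ | data ~ Gamma(7+177, 4+15.5) = Gamma(184, 39/2).
The posterior predictive for a window of length T is Negative Binomial with variance T·α'·(β'+T)/β'² = 9·184·(57/2)/(1521/4) = 20976/169.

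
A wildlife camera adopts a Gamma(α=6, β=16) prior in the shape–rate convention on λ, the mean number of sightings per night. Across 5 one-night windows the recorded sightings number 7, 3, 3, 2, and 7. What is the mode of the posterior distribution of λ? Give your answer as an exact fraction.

Total count: 7 + 3 + 3 + 2 + 7 = 22.
Total exposure: 5 nights.
The Gamma prior is conjugate for the Poisson rate, so λ | data ~ Gamma(6+22, 16+5) = Gamma(28, 21).
Posterior mode = (α'−1)/β' = 27/21 = 9/7.

9/7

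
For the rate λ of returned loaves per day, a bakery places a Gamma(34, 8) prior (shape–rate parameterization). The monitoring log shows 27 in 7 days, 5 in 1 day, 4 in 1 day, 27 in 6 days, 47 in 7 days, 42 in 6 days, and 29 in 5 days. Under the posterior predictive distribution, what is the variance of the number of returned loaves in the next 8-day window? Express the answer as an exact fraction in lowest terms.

Total count: 27 + 5 + 4 + 27 + 47 + 42 + 29 = 181.
Total exposure: 7 + 1 + 1 + 6 + 7 + 6 + 5 = 33 days.
Posterior: α' = 34 + 181 = 215, β' = 8 + 33 = 41.
The posterior predictive for a window of length T is Negative Binomial with variance T·α'·(β'+T)/β'² = 8·215·49/1681 = 84280/1681.

84280/1681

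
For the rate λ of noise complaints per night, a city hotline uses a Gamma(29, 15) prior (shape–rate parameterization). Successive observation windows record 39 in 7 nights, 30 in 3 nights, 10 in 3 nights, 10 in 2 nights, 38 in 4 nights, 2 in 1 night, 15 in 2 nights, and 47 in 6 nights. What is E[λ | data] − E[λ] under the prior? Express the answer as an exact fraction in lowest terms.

2053/645

Total count: 39 + 30 + 10 + 10 + 38 + 2 + 15 + 47 = 191.
Total exposure: 7 + 3 + 3 + 2 + 4 + 1 + 2 + 6 = 28 nights.
By Gamma–Poisson conjugacy, the posterior is Gamma(α + Σx, β + Σt) = Gamma(29 + 191, 15 + 28) = Gamma(220, 43).
Posterior mean = 220/43 = 220/43; prior mean = 29/15 = 29/15. Difference = 220/43 − 29/15 = 2053/645.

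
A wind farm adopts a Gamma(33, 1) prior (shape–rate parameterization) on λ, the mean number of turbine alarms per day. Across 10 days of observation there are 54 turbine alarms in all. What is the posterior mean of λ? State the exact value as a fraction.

87/11

Total count 54 over total exposure 10 days.
Posterior: α' = 33 + 54 = 87, β' = 1 + 10 = 11.
Posterior mean = α'/β' = 87/11.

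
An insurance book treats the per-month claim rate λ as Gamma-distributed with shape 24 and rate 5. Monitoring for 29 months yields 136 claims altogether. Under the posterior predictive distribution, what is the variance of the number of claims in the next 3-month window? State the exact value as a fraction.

Total count 136 over total exposure 29 months.
Conjugate update: add total count to the shape and total exposure to the rate, giving Gamma(160, 34).
The posterior predictive for a window of length T is Negative Binomial with variance T·α'·(β'+T)/β'² = 3·160·37/1156 = 4440/289.

4440/289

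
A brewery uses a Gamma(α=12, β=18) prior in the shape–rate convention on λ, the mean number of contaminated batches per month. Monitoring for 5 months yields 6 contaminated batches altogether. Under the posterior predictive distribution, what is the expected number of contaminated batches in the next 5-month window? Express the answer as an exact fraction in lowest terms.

90/23

Total count 6 over total exposure 5 months.
Conjugate update: add total count to the shape and total exposure to the rate, giving Gamma(18, 23).
Predictive mean over a 5-month window = T·E[λ|data] = 5·18/23 = 90/23.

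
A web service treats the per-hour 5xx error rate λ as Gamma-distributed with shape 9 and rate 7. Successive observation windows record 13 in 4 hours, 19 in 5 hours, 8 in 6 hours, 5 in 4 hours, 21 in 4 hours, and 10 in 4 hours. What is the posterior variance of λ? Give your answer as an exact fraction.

Total count: 13 + 19 + 8 + 5 + 21 + 10 = 76.
Total exposure: 4 + 5 + 6 + 4 + 4 + 4 = 27 hours.
The Gamma prior is conjugate for the Poisson rate, so λ | data ~ Gamma(9+76, 7+27) = Gamma(85, 34).
Posterior variance = α'/β'² = 85/1156 = 5/68.

5/68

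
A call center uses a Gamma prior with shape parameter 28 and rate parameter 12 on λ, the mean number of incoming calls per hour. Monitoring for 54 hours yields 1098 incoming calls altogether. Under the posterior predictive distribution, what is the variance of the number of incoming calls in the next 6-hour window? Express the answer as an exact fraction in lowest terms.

Total count 1098 over total exposure 54 hours.
By Gamma–Poisson conjugacy, the posterior is Gamma(α + Σx, β + Σt) = Gamma(28 + 1098, 12 + 54) = Gamma(1126, 66).
The posterior predictive for a window of length T is Negative Binomial with variance T·α'·(β'+T)/β'² = 6·1126·72/4356 = 13512/121.

13512/121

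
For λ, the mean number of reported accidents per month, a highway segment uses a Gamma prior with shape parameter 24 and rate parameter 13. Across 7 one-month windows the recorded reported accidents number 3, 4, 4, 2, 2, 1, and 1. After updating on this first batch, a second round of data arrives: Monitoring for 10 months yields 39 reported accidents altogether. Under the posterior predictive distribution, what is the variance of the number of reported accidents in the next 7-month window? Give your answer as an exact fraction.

1036/45

Total count: 3 + 4 + 4 + 2 + 2 + 1 + 1 = 17.
Total exposure: 7 months.
After the first batch: Gamma(24 + 17, 13 + 7) = Gamma(41, 20).
Total count 39 over total exposure 10 months.
After the second batch: Gamma(41 + 39, 20 + 10) = Gamma(80, 30).
The posterior predictive for a window of length T is Negative Binomial with variance T·α'·(β'+T)/β'² = 7·80·37/900 = 1036/45.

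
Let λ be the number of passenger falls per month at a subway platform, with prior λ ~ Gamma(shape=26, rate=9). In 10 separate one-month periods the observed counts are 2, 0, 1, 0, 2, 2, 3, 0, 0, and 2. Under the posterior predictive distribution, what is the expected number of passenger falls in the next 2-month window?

Total count: 2 + 0 + 1 + 0 + 2 + 2 + 3 + 0 + 0 + 2 = 12.
Total exposure: 10 months.
Conjugate update: add total count to the shape and total exposure to the rate, giving Gamma(38, 19).
Predictive mean over a 2-month window = T·E[λ|data] = 2·38/19 = 4.

4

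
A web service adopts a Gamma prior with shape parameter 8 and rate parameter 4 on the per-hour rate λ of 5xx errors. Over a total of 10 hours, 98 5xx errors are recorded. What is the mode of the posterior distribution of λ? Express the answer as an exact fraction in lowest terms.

Total count 98 over total exposure 10 hours.
Gamma(α, β) with Poisson data over total exposure Σt gives posterior Gamma(α+Σx, β+Σt) = Gamma(106, 14).
Posterior mode = (α'−1)/β' = 105/14 = 15/2.

15/2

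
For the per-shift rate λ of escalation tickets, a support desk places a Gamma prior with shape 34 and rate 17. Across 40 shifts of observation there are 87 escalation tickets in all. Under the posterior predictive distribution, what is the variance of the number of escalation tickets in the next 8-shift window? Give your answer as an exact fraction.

62920/3249

Total count 87 over total exposure 40 shifts.
By Gamma–Poisson conjugacy, the posterior is Gamma(α + Σx, β + Σt) = Gamma(34 + 87, 17 + 40) = Gamma(121, 57).
The posterior predictive for a window of length T is Negative Binomial with variance T·α'·(β'+T)/β'² = 8·121·65/3249 = 62920/3249.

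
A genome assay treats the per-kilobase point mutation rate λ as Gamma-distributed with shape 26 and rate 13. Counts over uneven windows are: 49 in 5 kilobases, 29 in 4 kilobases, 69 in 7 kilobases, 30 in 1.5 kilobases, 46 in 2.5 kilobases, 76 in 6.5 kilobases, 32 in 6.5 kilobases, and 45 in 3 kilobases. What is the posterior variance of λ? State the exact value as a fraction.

402/2401

Total count: 49 + 29 + 69 + 30 + 46 + 76 + 32 + 45 = 376.
Total exposure: 5 + 4 + 7 + 1.5 + 2.5 + 6.5 + 6.5 + 3 = 36 kilobases.
Conjugate update: add total count to the shape and total exposure to the rate, giving Gamma(402, 49).
Posterior variance = α'/β'² = 402/2401.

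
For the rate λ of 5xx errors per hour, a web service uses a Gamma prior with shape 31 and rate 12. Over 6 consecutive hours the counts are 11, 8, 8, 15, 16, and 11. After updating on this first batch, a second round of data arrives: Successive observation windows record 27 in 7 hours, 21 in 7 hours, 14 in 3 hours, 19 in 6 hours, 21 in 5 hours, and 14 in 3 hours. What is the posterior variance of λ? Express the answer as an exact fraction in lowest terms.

Total count: 11 + 8 + 8 + 15 + 16 + 11 = 69.
Total exposure: 6 hours.
After the first batch: Gamma(31 + 69, 12 + 6) = Gamma(100, 18).
Total count: 27 + 21 + 14 + 19 + 21 + 14 = 116.
Total exposure: 7 + 7 + 3 + 6 + 5 + 3 = 31 hours.
After the second batch: Gamma(100 + 116, 18 + 31) = Gamma(216, 49).
Posterior variance = α'/β'² = 216/2401.

216/2401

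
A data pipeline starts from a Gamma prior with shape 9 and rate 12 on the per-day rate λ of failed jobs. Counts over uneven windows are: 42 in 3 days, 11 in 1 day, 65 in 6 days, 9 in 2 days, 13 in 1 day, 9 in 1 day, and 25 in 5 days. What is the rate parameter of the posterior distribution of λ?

31

Total count: 42 + 11 + 65 + 9 + 13 + 9 + 25 = 174.
Total exposure: 3 + 1 + 6 + 2 + 1 + 1 + 5 = 19 days.
The Gamma prior is conjugate for the Poisson rate, so λ | data ~ Gamma(9+174, 12+19) = Gamma(183, 31).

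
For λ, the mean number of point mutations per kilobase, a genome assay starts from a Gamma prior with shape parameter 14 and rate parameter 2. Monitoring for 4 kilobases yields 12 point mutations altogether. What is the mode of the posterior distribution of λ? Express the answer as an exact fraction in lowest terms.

Total count 12 over total exposure 4 kilobases.
Posterior: α' = 14 + 12 = 26, β' = 2 + 4 = 6.
Posterior mode = (α'−1)/β' = 25/6.

25/6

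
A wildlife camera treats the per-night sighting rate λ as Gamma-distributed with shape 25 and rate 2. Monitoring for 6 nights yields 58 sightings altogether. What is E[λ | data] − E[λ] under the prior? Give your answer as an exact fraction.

-17/8

Total count 58 over total exposure 6 nights.
The Gamma prior is conjugate for the Poisson rate, so λ | data ~ Gamma(25+58, 2+6) = Gamma(83, 8).
Posterior mean = 83/8 = 83/8; prior mean = 25/2 = 25/2. Difference = 83/8 − 25/2 = -17/8.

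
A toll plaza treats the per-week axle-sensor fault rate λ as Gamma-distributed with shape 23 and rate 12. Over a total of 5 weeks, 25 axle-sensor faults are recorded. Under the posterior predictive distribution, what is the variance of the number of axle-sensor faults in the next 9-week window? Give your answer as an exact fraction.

Total count 25 over total exposure 5 weeks.
Conjugate update: add total count to the shape and total exposure to the rate, giving Gamma(48, 17).
The posterior predictive for a window of length T is Negative Binomial with variance T·α'·(β'+T)/β'² = 9·48·26/289 = 11232/289.

11232/289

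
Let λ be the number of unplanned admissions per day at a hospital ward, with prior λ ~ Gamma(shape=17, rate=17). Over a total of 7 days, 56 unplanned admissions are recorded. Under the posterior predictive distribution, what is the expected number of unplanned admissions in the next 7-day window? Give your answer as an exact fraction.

Total count 56 over total exposure 7 days.
The Gamma prior is conjugate for the Poisson rate, so λ | data ~ Gamma(17+56, 17+7) = Gamma(73, 24).
Predictive mean over a 7-day window = T·E[λ|data] = 7·73/24 = 511/24.

511/24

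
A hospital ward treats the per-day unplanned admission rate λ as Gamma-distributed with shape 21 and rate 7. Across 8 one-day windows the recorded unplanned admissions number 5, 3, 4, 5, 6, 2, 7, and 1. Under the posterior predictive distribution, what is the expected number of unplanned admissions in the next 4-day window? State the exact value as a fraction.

72/5

Total count: 5 + 3 + 4 + 5 + 6 + 2 + 7 + 1 = 33.
Total exposure: 8 days.
By Gamma–Poisson conjugacy, the posterior is Gamma(α + Σx, β + Σt) = Gamma(21 + 33, 7 + 8) = Gamma(54, 15).
Predictive mean over a 4-day window = T·E[λ|data] = 4·54/15 = 72/5.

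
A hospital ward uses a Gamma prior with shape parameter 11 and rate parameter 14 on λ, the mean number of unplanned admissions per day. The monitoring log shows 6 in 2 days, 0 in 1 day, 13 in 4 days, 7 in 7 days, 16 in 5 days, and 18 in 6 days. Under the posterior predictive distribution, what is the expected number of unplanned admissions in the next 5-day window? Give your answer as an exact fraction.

355/39

Total count: 6 + 0 + 13 + 7 + 16 + 18 = 60.
Total exposure: 2 + 1 + 4 + 7 + 5 + 6 = 25 days.
Conjugate update: add total count to the shape and total exposure to the rate, giving Gamma(71, 39).
Predictive mean over a 5-day window = T·E[λ|data] = 5·71/39 = 355/39.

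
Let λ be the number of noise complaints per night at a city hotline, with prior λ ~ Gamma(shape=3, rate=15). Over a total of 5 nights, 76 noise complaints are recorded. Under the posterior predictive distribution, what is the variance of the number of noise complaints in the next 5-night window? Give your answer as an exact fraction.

Total count 76 over total exposure 5 nights.
Posterior: α' = 3 + 76 = 79, β' = 15 + 5 = 20.
The posterior predictive for a window of length T is Negative Binomial with variance T·α'·(β'+T)/β'² = 5·79·25/400 = 395/16.

395/16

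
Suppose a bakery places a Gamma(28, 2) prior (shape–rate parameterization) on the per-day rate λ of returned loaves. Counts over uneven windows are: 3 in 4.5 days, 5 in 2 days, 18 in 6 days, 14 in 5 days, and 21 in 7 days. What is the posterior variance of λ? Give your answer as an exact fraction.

356/2809

Total count: 3 + 5 + 18 + 14 + 21 = 61.
Total exposure: 4.5 + 2 + 6 + 5 + 7 = 24.5 days.
Gamma(α, β) with Poisson data over total exposure Σt gives posterior Gamma(α+Σx, β+Σt) = Gamma(89, 53/2).
Posterior variance = α'/β'² = 89/(2809/4) = 356/2809.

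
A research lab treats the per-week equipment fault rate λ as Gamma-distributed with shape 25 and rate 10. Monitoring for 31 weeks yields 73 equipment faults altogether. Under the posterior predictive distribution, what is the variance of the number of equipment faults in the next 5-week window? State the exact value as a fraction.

22540/1681

Total count 73 over total exposure 31 weeks.
Gamma(α, β) with Poisson data over total exposure Σt gives posterior Gamma(α+Σx, β+Σt) = Gamma(98, 41).
The posterior predictive for a window of length T is Negative Binomial with variance T·α'·(β'+T)/β'² = 5·98·46/1681 = 22540/1681.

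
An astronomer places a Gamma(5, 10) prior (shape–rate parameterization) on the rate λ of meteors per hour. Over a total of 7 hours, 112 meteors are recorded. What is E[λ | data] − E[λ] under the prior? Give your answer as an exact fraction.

217/34

Total count 112 over total exposure 7 hours.
By Gamma–Poisson conjugacy, the posterior is Gamma(α + Σx, β + Σt) = Gamma(5 + 112, 10 + 7) = Gamma(117, 17).
Posterior mean = 117/17 = 117/17; prior mean = 5/10 = 1/2. Difference = 117/17 − 1/2 = 217/34.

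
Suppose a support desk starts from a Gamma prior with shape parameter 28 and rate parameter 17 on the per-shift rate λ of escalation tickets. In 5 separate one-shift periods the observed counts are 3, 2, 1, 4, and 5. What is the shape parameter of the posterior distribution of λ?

Total count: 3 + 2 + 1 + 4 + 5 = 15.
Total exposure: 5 shifts.
By Gamma–Poisson conjugacy, the posterior is Gamma(α + Σx, β + Σt) = Gamma(28 + 15, 17 + 5) = Gamma(43, 22).

43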